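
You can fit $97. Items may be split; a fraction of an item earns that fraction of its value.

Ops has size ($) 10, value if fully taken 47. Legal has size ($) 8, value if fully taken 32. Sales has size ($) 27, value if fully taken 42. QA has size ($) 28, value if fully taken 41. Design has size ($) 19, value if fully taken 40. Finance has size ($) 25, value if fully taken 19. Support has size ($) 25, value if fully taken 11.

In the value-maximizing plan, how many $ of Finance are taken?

Rank by value-to-size ratio: Ops 47/10≈4.7, Legal 32/8≈4, Design 40/19≈2.11, Sales 42/27≈1.56, QA 41/28≈1.46, Finance 19/25≈0.76, Support 11/25≈0.44.
All 10 $ of Ops fit (value 47) — 87 remain.
Legal: take in full, 8 $ for value 32 — 79 left.
Design: take in full, 19 $ for value 40 — 60 left.
Take all of Sales (27 $, value 42) — 33 $ left.
All 28 $ of QA fit (value 41) — 5 remain.
Fill the last 5 $ with part of Finance: 5/25 of it earns 3.8.

5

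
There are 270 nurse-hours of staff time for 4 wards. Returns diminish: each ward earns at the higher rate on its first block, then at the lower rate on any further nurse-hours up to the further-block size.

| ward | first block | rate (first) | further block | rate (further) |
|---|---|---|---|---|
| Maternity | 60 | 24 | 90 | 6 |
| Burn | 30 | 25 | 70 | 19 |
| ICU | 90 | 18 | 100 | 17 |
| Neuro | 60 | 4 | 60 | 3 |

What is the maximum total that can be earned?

5480

Rank every tier by rate: Burn/T1 25 > Maternity/T1 24 > Burn/T2 19 > ICU/T1 18 > ICU/T2 17 > Maternity/T2 6 > Neuro/T1 4 > Neuro/T2 3.
Burn T1 at 25: fill all 30 — 240 left.
Maternity/T1 (24): +60 — 180 left.
Fill Burn T2 block (70 at 19) — 110 left.
ICU/T1 (18): +90 — 20 left.
ICU/T2: +20 of 100 at 17; pool empty.
Total = 25×30 + 24×60 + 19×70 + 18×90 + 17×20 = 5480.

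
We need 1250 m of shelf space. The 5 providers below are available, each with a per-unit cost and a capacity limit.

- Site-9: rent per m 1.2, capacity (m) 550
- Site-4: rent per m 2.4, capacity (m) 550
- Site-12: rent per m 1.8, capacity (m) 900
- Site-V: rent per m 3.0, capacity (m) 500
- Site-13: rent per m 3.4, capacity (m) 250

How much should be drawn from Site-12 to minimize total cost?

Fill from the cheapest provider first.
Take 550 from Site-9 at 1.2 ; need 700 more.
Take 700 from Site-12 at 1.8 to finish.
Site-4, Site-V, Site-13: unused.

700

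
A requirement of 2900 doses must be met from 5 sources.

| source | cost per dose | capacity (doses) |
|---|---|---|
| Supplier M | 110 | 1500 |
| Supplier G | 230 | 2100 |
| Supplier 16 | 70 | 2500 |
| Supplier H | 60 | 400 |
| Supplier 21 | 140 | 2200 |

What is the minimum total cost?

Use sources in increasing cost order.
Supplier H at 60: take all 400 doses → 2500 still needed.
Supplier 16 at 70: take all 2500 doses → 0 still needed.
Supplier M, Supplier 21, Supplier G: unused.
Cost = 400×60 + 2500×70 = 199000.

199000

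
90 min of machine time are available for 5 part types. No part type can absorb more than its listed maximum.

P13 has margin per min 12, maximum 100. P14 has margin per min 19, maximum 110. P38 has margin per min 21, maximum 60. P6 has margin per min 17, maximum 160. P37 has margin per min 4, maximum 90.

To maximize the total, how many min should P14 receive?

Rank by margin per min: P38 21 > P14 19 > P6 17 > P13 12 > P37 4.
P38 takes 60 to reach its cap of 60 ; 30 left.
P14: +30 (room for 110) → 30. Pool exhausted.

30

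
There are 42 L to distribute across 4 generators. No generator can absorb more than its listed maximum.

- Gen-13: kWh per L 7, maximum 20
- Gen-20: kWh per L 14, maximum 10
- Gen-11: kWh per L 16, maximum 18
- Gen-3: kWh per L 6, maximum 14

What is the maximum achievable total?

526

Highest kWh per L first: Gen-11 16 > Gen-20 14 > Gen-13 7 > Gen-3 6.
Gen-11 takes 18 to reach its cap of 18 ; 24 left.
Gen-20: +10 to 10 (cap) ; 14 left.
Only 14 left; Gen-13 takes them to reach 14.
Total = 7×14 + 14×10 + 16×18 = 526.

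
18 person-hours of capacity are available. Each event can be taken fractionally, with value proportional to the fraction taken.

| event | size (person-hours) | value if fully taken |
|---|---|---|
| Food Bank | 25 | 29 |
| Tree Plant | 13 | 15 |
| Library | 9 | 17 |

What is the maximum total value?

27.44

Best value per unit of size first: Library 17/9≈1.89, Food Bank 29/25≈1.16, Tree Plant 15/13≈1.15.
All 9 person-hours of Library fit (value 17) ; 9 remain.
Fill the last 9 person-hours with part of Food Bank: 9/25 of it earns 10.44.
Total value = 27.44.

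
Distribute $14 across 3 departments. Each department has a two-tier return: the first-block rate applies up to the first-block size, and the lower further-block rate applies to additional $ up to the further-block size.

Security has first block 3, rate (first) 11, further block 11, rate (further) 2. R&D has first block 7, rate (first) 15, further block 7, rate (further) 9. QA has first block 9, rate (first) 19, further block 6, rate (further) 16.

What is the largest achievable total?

Order all 6 blocks by rate: QA/first 19 > QA/second 16 > R&D/first 15 > Security/first 11 > R&D/second 9 > Security/second 2.
QA first at 19: fill all 9 — 5 left.
QA second at 16: only 5 left, fill 5.
Total = 19×9 + 16×5 = 251.

251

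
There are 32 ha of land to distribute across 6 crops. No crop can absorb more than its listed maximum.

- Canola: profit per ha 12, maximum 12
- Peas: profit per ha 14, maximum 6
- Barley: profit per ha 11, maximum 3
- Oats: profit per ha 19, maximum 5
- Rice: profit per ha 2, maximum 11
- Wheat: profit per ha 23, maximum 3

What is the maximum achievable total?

431

Order the crops by profit per ha: Wheat 23 > Oats 19 > Peas 14 > Canola 12 > Barley 11 > Rice 2.
Wheat: +3 to 3 (cap) ; 29 left.
Give Oats 5 to hit its cap of 5 ; 24 left.
Peas takes 6 to reach its cap of 6 ; 18 left.
Canola: +12 to 12 (cap) ; 6 left.
Barley takes 3 to reach its cap of 3 ; 3 left.
Rice: +3 (room for 11) → 3. Pool exhausted.
Total = 12×12 + 14×6 + 11×3 + 19×5 + 2×3 + 23×3 = 431.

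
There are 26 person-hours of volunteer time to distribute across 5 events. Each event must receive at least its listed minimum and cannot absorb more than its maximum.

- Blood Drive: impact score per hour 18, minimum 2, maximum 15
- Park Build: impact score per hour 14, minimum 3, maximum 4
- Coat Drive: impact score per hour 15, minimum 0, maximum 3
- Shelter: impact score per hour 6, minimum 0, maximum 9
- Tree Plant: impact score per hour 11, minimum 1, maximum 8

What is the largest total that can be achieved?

415

Meeting every minimum uses 2+3+0+0+1 = 6 person-hours, leaving 20.
Highest impact score per hour first: Blood Drive 18 > Coat Drive 15 > Park Build 14 > Tree Plant 11 > Shelter 6.
Blood Drive: +13 to 15 (cap) ; 7 left.
Coat Drive: +3 to 3 (cap) ; 4 left.
Park Build: +1 to 4 (cap) ; 3 left.
Tree Plant: +3 (room for 7) → 4. Pool exhausted.
Total = 18×15 + 14×4 + 15×3 + 11×4 = 415.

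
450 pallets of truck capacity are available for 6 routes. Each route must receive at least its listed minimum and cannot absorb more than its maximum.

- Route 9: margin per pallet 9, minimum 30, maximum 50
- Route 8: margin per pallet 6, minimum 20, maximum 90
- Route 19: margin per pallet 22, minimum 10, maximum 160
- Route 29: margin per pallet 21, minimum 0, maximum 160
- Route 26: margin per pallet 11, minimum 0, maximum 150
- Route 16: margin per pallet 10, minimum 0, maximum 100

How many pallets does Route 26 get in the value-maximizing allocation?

80

Meeting every minimum uses 30+20+10+0+0+0 = 60 pallets, leaving 390.
Order the routes by margin per pallet: Route 19 22 > Route 29 21 > Route 26 11 > Route 16 10 > Route 9 9 > Route 8 6.
Route 19: +150 to 160 (cap) ; 240 left.
Route 29 takes 160 more to reach its cap of 160 ; 80 left.
Only 80 left; Route 26 takes them to reach 80.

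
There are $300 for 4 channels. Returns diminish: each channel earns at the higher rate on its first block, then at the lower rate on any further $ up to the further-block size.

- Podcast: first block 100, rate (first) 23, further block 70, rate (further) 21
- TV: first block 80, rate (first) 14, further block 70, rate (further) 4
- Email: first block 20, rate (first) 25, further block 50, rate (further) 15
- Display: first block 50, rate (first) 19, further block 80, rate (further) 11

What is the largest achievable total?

Order all 8 blocks by rate: Email/T1 25 > Podcast/T1 23 > Podcast/T2 21 > Display/T1 19 > Email/T2 15 > TV/T1 14 > Display/T2 11 > TV/T2 4.
Email/T1 (25): +20 — 280 left.
Podcast T1 at 23: fill all 100 — 180 left.
Podcast/T2 (21): +70 — 110 left.
Display T1 at 19: fill all 50 — 60 left.
Email/T2 (15): +50 — 10 left.
TV/T1: +10 of 80 at 14; pool empty.
Total = 25×20 + 23×100 + 21×70 + 19×50 + 15×50 + 14×10 = 6110.

6110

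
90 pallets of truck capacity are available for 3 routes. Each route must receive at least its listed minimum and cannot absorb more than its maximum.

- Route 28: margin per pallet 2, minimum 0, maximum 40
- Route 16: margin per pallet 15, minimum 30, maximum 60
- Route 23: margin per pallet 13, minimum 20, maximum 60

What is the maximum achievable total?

Meeting every minimum uses 0+30+20 = 50 pallets, leaving 40.
Rank by margin per pallet: Route 16 15 > Route 23 13 > Route 28 2.
Route 16 takes 30 more to reach its cap of 60 — 10 left.
Route 23 has room for 40 more but only 10 remain, so it gets 30.
Total = 15×60 + 13×30 = 1290.

1290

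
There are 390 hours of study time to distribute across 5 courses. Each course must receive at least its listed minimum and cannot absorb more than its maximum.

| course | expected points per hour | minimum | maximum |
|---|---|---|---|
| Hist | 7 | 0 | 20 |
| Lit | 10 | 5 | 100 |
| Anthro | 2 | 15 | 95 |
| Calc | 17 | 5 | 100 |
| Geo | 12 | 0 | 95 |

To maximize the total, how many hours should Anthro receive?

Meeting every minimum uses 0+5+15+5+0 = 25 hours, leaving 365.
Highest expected points per hour first: Calc 17 > Geo 12 > Lit 10 > Hist 7 > Anthro 2.
Give Calc 95 more to hit its cap of 100 → 270 left.
Geo: +95 to 95 (cap) → 175 left.
Give Lit 95 more to hit its cap of 100 → 80 left.
Hist: +20 to 20 (cap) → 60 left.
Anthro has room for 80 more but only 60 remain, so it gets 75.

75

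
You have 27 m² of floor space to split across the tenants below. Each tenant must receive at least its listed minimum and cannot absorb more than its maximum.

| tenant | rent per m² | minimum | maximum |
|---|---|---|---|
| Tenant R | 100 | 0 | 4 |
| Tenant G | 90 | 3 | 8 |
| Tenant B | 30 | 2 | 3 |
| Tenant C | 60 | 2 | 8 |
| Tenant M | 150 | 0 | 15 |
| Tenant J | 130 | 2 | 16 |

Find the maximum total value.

Meeting every minimum uses 0+3+2+2+0+2 = 9 m², leaving 18.
Order the tenants by rent per m²: Tenant M 150 > Tenant J 130 > Tenant R 100 > Tenant G 90 > Tenant C 60 > Tenant B 30.
Tenant M: +15 to 15 (cap) ; 3 left.
Only 3 left; Tenant J takes them to reach 5.
Total = 90×3 + 30×2 + 60×2 + 150×15 + 130×5 = 3350.

3350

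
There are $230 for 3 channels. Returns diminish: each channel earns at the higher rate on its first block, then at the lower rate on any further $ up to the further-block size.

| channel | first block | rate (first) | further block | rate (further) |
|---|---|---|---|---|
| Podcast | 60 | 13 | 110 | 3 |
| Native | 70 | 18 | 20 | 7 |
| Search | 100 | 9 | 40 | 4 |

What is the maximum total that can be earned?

Rank every tier by rate: Native/tier1 18 > Podcast/tier1 13 > Search/tier1 9 > Native/tier2 7 > Search/tier2 4 > Podcast/tier2 3.
Native/tier1 (18): +70 → 160 left.
Podcast tier1 at 13: fill all 60 → 100 left.
Search/tier1 (9): +100 → 0 left.
Total = 18×70 + 13×60 + 9×100 = 2940.

2940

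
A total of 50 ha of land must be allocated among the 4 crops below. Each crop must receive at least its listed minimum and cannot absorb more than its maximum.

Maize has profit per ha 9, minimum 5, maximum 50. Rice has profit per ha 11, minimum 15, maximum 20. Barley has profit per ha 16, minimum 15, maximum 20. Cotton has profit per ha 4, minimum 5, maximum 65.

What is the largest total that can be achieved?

605

Meeting every minimum uses 5+15+15+5 = 40 ha, leaving 10.
Order the crops by profit per ha: Barley 16 > Rice 11 > Maize 9 > Cotton 4.
Barley: +5 to 20 (cap) → 5 left.
Rice takes 5 more to reach its cap of 20 → 0 left.
Total = 9×5 + 11×20 + 16×20 + 4×5 = 605.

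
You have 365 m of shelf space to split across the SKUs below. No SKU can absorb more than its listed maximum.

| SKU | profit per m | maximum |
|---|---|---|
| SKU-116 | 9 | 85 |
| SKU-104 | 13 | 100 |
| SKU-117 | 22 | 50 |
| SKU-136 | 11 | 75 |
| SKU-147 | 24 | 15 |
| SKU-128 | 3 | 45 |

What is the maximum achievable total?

4470

Highest profit per m first: SKU-147 24 > SKU-117 22 > SKU-104 13 > SKU-136 11 > SKU-116 9 > SKU-128 3.
SKU-147: +15 to 15 (cap) — 350 left.
SKU-117 takes 50 to reach its cap of 50 — 300 left.
SKU-104 takes 100 to reach its cap of 100 — 200 left.
SKU-136: +75 to 75 (cap) — 125 left.
SKU-116 takes 85 to reach its cap of 85 — 40 left.
Only 40 left; SKU-128 takes them to reach 40.
Total = 9×85 + 13×100 + 22×50 + 11×75 + 24×15 + 3×40 = 4470.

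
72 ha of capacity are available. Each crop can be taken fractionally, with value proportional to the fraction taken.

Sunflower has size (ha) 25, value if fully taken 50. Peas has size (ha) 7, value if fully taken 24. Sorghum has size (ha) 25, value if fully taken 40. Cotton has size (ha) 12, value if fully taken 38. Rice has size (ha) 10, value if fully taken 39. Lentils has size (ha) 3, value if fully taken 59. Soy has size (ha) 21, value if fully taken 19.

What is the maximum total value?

Sort by value density: Lentils 59/3≈19.7, Rice 39/10≈3.9, Peas 24/7≈3.43, Cotton 38/12≈3.17, Sunflower 50/25≈2, Sorghum 40/25≈1.6, Soy 19/21≈0.905.
Take all of Lentils (3 ha, value 59) ; 69 ha left.
Rice: take in full, 10 ha for value 39 ; 59 left.
All 7 ha of Peas fit (value 24) ; 52 remain.
Take all of Cotton (12 ha, value 38) ; 40 ha left.
Take all of Sunflower (25 ha, value 50) ; 15 ha left.
Fill the last 15 ha with part of Sorghum: 15/25 of it earns 24.
Total value = 234.

234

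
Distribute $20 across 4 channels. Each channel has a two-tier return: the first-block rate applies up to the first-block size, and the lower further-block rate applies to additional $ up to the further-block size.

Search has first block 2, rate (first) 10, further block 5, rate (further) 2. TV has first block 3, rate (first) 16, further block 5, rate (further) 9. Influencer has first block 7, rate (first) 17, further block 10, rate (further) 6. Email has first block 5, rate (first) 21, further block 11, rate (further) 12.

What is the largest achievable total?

Order all 8 blocks by rate: Email/tier1 21 > Influencer/tier1 17 > TV/tier1 16 > Email/tier2 12 > Search/tier1 10 > TV/tier2 9 > Influencer/tier2 6 > Search/tier2 2.
Email/tier1 (21): +5 ; 15 left.
Fill Influencer tier1 block (7 at 17) ; 8 left.
TV tier1 at 16: fill all 3 ; 5 left.
Email tier2 at 12: only 5 left, fill 5.
Total = 21×5 + 17×7 + 16×3 + 12×5 = 332.

332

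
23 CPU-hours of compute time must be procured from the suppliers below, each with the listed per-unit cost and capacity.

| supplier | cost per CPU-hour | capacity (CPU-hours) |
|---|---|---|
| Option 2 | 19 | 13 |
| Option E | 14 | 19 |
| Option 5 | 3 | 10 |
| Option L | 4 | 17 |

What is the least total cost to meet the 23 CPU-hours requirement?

Cheapest first:
Option 5 at 3: take all 10 CPU-hours ; 13 still needed.
Option L at 4: take 13 of its 17 ; requirement met.
Option E, Option 2: unused.
Cost = 10×3 + 13×4 = 82.

82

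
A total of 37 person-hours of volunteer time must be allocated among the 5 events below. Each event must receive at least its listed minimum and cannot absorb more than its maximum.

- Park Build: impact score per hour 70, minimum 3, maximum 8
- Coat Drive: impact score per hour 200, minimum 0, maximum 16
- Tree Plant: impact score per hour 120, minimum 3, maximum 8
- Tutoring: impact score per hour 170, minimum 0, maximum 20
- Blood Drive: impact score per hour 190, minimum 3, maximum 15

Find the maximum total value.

Meeting every minimum uses 3+0+3+0+3 = 9 person-hours, leaving 28.
Highest impact score per hour first: Coat Drive 200 > Blood Drive 190 > Tutoring 170 > Tree Plant 120 > Park Build 70.
Coat Drive: +16 to 16 (cap) — 12 left.
Blood Drive: +12 to 15 (cap) — 0 left.
Total = 70×3 + 200×16 + 120×3 + 190×15 = 6620.

6620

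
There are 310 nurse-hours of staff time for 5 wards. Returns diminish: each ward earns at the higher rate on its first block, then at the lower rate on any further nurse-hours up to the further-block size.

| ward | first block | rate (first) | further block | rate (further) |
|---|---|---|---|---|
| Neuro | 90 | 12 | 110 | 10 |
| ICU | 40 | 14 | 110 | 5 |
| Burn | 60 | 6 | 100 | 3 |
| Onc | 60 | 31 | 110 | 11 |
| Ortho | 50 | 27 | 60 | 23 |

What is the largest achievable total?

Treat each block as its own option and order by rate: Onc/first 31 > Ortho/first 27 > Ortho/second 23 > ICU/first 14 > Neuro/first 12 > Onc/second 11 > Neuro/second 10 > Burn/first 6 > ICU/second 5 > Burn/second 3.
Fill Onc first block (60 at 31) ; 250 left.
Fill Ortho first block (50 at 27) ; 200 left.
Ortho second at 23: fill all 60 ; 140 left.
ICU/first (14): +40 ; 100 left.
Fill Neuro first block (90 at 12) ; 10 left.
10 remain; put them into Onc second at 11.
Total = 31×60 + 27×50 + 23×60 + 14×40 + 12×90 + 11×10 = 6340.

6340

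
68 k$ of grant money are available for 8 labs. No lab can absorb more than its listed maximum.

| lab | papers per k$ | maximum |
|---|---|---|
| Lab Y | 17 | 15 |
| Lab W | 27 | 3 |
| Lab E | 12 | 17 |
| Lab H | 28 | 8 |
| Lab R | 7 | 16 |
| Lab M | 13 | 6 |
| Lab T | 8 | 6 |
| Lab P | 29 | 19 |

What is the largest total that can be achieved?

1393

Highest papers per k$ first: Lab P 29 > Lab H 28 > Lab W 27 > Lab Y 17 > Lab M 13 > Lab E 12 > Lab T 8 > Lab R 7.
Give Lab P 19 to hit its cap of 19 → 49 left.
Lab H takes 8 to reach its cap of 8 → 41 left.
Lab W takes 3 to reach its cap of 3 → 38 left.
Give Lab Y 15 to hit its cap of 15 → 23 left.
Give Lab M 6 to hit its cap of 6 → 17 left.
Give Lab E 17 to hit its cap of 17 → 0 left.
Total = 17×15 + 27×3 + 12×17 + 28×8 + 13×6 + 29×19 = 1393.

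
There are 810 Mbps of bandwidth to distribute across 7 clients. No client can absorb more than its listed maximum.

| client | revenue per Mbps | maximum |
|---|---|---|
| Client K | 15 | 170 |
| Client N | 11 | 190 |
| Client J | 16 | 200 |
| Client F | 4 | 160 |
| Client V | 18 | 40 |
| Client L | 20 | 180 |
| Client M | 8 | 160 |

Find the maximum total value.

Order the clients by revenue per Mbps: Client L 20 > Client V 18 > Client J 16 > Client K 15 > Client N 11 > Client M 8 > Client F 4.
Client L: +180 to 180 (cap) — 630 left.
Give Client V 40 to hit its cap of 40 — 590 left.
Give Client J 200 to hit its cap of 200 — 390 left.
Client K takes 170 to reach its cap of 170 — 220 left.
Client N: +190 to 190 (cap) — 30 left.
Client M has room for 160 but only 30 remain, so it gets 30.
Total = 15×170 + 11×190 + 16×200 + 18×40 + 20×180 + 8×30 = 12400.

12400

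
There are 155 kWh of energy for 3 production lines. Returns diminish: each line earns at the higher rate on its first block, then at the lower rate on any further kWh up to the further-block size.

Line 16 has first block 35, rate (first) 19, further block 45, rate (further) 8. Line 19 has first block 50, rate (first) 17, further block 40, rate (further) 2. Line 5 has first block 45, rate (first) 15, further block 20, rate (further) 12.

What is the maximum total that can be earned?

Order all 6 blocks by rate: Line 16/tier1 19 > Line 19/tier1 17 > Line 5/tier1 15 > Line 5/tier2 12 > Line 16/tier2 8 > Line 19/tier2 2.
Line 16 tier1 at 19: fill all 35 → 120 left.
Line 19/tier1 (17): +50 → 70 left.
Fill Line 5 tier1 block (45 at 15) → 25 left.
Line 5/tier2 (12): +20 → 5 left.
5 remain; put them into Line 16 tier2 at 8.
Total = 19×35 + 17×50 + 15×45 + 12×20 + 8×5 = 2470.

2470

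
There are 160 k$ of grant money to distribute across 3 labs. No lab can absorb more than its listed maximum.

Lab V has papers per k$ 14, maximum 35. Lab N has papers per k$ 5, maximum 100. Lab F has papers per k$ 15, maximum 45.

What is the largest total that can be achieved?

Order the labs by papers per k$: Lab F 15 > Lab V 14 > Lab N 5.
Give Lab F 45 to hit its cap of 45 → 115 left.
Lab V takes 35 to reach its cap of 35 → 80 left.
Lab N has room for 100 but only 80 remain, so it gets 80.
Total = 14×35 + 5×80 + 15×45 = 1565.

1565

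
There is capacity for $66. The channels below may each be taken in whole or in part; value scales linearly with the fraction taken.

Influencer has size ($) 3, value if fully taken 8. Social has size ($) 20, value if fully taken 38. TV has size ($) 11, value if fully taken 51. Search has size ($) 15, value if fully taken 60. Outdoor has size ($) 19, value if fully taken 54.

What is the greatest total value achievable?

207.2

Sort by value density: TV 51/11≈4.64, Search 60/15≈4, Outdoor 54/19≈2.84, Influencer 8/3≈2.67, Social 38/20≈1.9.
TV: take in full, 11 $ for value 51 — 55 left.
Take all of Search (15 $, value 60) — 40 $ left.
All 19 $ of Outdoor fit (value 54) — 21 remain.
Take all of Influencer (3 $, value 8) — 18 $ left.
18 $ left: a 18/20 share of Social gives 38×18/20 = 34.2.
Total value = 207.2.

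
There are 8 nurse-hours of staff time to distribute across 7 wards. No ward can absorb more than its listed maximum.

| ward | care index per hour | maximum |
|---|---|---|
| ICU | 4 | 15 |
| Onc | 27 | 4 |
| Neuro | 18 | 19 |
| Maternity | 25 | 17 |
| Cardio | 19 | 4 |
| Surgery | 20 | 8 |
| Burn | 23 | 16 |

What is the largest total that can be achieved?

Order the wards by care index per hour: Onc 27 > Maternity 25 > Burn 23 > Surgery 20 > Cardio 19 > Neuro 18 > ICU 4.
Onc: +4 to 4 (cap) ; 4 left.
Only 4 left; Maternity takes them to reach 4.
Total = 27×4 + 25×4 = 208.

208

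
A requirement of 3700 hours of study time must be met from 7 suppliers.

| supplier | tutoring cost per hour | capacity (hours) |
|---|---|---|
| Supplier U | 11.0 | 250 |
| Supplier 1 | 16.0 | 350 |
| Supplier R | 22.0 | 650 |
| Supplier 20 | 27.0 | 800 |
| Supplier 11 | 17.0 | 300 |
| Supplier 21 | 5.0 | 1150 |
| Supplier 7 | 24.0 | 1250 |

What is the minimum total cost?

Cheapest first:
Take 1150 from Supplier 21 at 5.0 → need 2550 more.
Supplier U (11.0): use full 250 → 2300 hours to go.
Supplier 1 (16.0): use full 350 → 1950 hours to go.
Take 300 from Supplier 11 at 17.0 → need 1650 more.
Take 650 from Supplier R at 22.0 → need 1000 more.
Take 1000 from Supplier 7 at 24.0 to finish.
Supplier 20: unused.
Cost = 1150×5.0 + 250×11.0 + 350×16.0 + 300×17.0 + 650×22.0 + 1000×24.0 = 57500.

57500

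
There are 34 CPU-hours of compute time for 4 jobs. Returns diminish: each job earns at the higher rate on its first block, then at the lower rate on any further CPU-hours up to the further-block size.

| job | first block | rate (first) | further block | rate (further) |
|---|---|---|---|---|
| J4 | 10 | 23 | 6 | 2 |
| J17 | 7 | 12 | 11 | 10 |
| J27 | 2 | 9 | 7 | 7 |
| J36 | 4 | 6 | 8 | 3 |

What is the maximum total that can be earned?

Rank every tier by rate: J4/tier1 23 > J17/tier1 12 > J17/tier2 10 > J27/tier1 9 > J27/tier2 7 > J36/tier1 6 > J36/tier2 3 > J4/tier2 2.
J4 tier1 at 23: fill all 10 → 24 left.
J17 tier1 at 12: fill all 7 → 17 left.
J17 tier2 at 10: fill all 11 → 6 left.
Fill J27 tier1 block (2 at 9) → 4 left.
J27/tier2: +4 of 7 at 7; pool empty.
Total = 23×10 + 12×7 + 10×11 + 9×2 + 7×4 = 470.

470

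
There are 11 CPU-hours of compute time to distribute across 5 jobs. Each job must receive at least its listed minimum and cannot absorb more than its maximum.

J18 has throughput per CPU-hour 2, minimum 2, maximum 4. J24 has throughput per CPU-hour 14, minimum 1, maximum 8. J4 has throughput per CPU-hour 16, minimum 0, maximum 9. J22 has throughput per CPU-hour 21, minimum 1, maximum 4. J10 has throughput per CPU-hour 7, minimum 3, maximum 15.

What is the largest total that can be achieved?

139

Meeting every minimum uses 2+1+0+1+3 = 7 CPU-hours, leaving 4.
Rank by throughput per CPU-hour: J22 21 > J4 16 > J24 14 > J10 7 > J18 2.
J22 takes 3 more to reach its cap of 4 — 1 left.
J4: +1 (room for 9) → 1. Pool exhausted.
Total = 2×2 + 14×1 + 16×1 + 21×4 + 7×3 = 139.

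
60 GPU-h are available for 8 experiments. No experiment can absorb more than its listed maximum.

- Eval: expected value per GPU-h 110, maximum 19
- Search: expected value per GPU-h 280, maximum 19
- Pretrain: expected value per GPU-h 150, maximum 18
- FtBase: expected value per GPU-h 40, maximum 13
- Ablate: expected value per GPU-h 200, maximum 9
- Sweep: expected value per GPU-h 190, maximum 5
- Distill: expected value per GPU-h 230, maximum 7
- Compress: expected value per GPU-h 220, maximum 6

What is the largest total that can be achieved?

13100

Highest expected value per GPU-h first: Search 280 > Distill 230 > Compress 220 > Ablate 200 > Sweep 190 > Pretrain 150 > Eval 110 > FtBase 40.
Search takes 19 to reach its cap of 19 → 41 left.
Give Distill 7 to hit its cap of 7 → 34 left.
Compress takes 6 to reach its cap of 6 → 28 left.
Give Ablate 9 to hit its cap of 9 → 19 left.
Sweep takes 5 to reach its cap of 5 → 14 left.
Only 14 left; Pretrain takes them to reach 14.
Total = 280×19 + 150×14 + 200×9 + 190×5 + 230×7 + 220×6 = 13100.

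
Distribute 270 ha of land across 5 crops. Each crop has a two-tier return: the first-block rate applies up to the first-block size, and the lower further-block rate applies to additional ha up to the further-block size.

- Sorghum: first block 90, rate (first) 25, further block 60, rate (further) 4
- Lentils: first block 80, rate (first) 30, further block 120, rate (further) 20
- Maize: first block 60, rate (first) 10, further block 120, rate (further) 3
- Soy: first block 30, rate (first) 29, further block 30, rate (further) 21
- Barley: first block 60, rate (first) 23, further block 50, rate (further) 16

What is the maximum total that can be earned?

7110

Rank every tier by rate: Lentils/first 30 > Soy/first 29 > Sorghum/first 25 > Barley/first 23 > Soy/second 21 > Lentils/second 20 > Barley/second 16 > Maize/first 10 > Sorghum/second 4 > Maize/second 3.
Fill Lentils first block (80 at 30) → 190 left.
Soy/first (29): +30 → 160 left.
Fill Sorghum first block (90 at 25) → 70 left.
Fill Barley first block (60 at 23) → 10 left.
Soy second at 21: only 10 left, fill 10.
Total = 30×80 + 29×30 + 25×90 + 23×60 + 21×10 = 7110.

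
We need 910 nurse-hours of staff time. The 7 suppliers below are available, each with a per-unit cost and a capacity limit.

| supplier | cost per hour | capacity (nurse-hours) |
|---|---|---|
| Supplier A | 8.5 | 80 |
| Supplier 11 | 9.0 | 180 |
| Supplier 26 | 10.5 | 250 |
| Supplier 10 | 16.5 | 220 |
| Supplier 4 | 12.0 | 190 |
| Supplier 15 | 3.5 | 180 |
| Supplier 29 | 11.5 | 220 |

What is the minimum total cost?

Fill from the cheapest supplier first.
Supplier 15 at 3.5: take all 180 nurse-hours → 730 still needed.
Take 80 from Supplier A at 8.5 → need 650 more.
Take 180 from Supplier 11 at 9.0 → need 470 more.
Take 250 from Supplier 26 at 10.5 → need 220 more.
Supplier 29 (11.5): use full 220 → 0 nurse-hours to go.
Supplier 4, Supplier 10: unused.
Cost = 180×3.5 + 80×8.5 + 180×9.0 + 250×10.5 + 220×11.5 = 8085.

8085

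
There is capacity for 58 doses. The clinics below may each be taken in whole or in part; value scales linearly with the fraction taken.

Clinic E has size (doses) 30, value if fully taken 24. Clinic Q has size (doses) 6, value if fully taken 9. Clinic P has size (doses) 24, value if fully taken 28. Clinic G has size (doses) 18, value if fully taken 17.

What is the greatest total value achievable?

62

Best value per unit of size first: Clinic Q 9/6≈1.5, Clinic P 28/24≈1.17, Clinic G 17/18≈0.944, Clinic E 24/30≈0.8.
All 6 doses of Clinic Q fit (value 9) → 52 remain.
Take all of Clinic P (24 doses, value 28) → 28 doses left.
All 18 doses of Clinic G fit (value 17) → 10 remain.
Only 10 doses remain; take 10/30 of Clinic E for value 24×10/30 = 8.
Total value = 62.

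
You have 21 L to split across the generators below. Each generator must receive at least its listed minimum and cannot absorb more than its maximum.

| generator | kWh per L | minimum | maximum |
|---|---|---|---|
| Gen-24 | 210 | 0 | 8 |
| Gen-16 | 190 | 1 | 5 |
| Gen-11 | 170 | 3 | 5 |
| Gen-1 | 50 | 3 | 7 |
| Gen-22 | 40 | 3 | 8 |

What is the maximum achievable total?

Meeting every minimum uses 0+1+3+3+3 = 10 L, leaving 11.
Rank by kWh per L: Gen-24 210 > Gen-16 190 > Gen-11 170 > Gen-1 50 > Gen-22 40.
Give Gen-24 8 more to hit its cap of 8 ; 3 left.
Gen-16: +3 (room for 4) → 4. Pool exhausted.
Total = 210×8 + 190×4 + 170×3 + 50×3 + 40×3 = 3220.

3220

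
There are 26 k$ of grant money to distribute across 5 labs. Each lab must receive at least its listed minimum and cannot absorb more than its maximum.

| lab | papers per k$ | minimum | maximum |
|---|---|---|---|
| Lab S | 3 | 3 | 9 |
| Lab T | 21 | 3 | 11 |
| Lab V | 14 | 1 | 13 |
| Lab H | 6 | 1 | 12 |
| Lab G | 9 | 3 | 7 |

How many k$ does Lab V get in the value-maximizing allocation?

Meeting every minimum uses 3+3+1+1+3 = 11 k$, leaving 15.
Highest papers per k$ first: Lab T 21 > Lab V 14 > Lab G 9 > Lab H 6 > Lab S 3.
Give Lab T 8 more to hit its cap of 11 → 7 left.
Lab V: +7 (room for 12) → 8. Pool exhausted.

8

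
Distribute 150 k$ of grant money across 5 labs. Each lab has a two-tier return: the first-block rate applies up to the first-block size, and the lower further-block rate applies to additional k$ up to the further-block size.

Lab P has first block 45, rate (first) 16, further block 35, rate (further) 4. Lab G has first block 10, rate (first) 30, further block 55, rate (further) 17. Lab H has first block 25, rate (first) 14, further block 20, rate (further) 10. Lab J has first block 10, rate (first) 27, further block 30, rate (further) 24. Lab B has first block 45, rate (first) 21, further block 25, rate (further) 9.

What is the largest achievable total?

Treat each block as its own option and order by rate: Lab G/first 30 > Lab J/first 27 > Lab J/second 24 > Lab B/first 21 > Lab G/second 17 > Lab P/first 16 > Lab H/first 14 > Lab H/second 10 > Lab B/second 9 > Lab P/second 4.
Lab G first at 30: fill all 10 ; 140 left.
Fill Lab J first block (10 at 27) ; 130 left.
Lab J second at 24: fill all 30 ; 100 left.
Fill Lab B first block (45 at 21) ; 55 left.
Lab G second at 17: fill all 55 ; 0 left.
Total = 30×10 + 27×10 + 24×30 + 21×45 + 17×55 = 3170.

3170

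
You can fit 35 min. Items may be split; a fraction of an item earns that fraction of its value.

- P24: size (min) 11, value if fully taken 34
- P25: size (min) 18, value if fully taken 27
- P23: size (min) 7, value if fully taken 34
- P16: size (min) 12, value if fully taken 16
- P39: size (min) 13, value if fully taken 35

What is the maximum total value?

109

Best value per unit of size first: P23 34/7≈4.86, P24 34/11≈3.09, P39 35/13≈2.69, P25 27/18≈1.5, P16 16/12≈1.33.
All 7 min of P23 fit (value 34) ; 28 remain.
All 11 min of P24 fit (value 34) ; 17 remain.
All 13 min of P39 fit (value 35) ; 4 remain.
Fill the last 4 min with part of P25: 4/18 of it earns 6.
Total value = 109.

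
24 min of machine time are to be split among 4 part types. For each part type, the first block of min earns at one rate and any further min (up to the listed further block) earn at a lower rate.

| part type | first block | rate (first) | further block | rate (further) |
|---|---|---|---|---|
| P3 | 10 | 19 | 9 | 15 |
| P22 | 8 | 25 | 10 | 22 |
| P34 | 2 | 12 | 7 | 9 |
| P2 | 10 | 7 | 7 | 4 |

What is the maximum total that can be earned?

534

Treat each block as its own option and order by rate: P22/T1 25 > P22/T2 22 > P3/T1 19 > P3/T2 15 > P34/T1 12 > P34/T2 9 > P2/T1 7 > P2/T2 4.
P22/T1 (25): +8 ; 16 left.
P22 T2 at 22: fill all 10 ; 6 left.
P3/T1: +6 of 10 at 19; pool empty.
Total = 25×8 + 22×10 + 19×6 = 534.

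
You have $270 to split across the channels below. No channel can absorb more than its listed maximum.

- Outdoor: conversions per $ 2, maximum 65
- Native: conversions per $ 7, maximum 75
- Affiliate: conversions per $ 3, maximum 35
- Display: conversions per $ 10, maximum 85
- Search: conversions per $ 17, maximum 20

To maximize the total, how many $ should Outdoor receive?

55

Highest conversions per $ first: Search 17 > Display 10 > Native 7 > Affiliate 3 > Outdoor 2.
Search: +20 to 20 (cap) — 250 left.
Give Display 85 to hit its cap of 85 — 165 left.
Native takes 75 to reach its cap of 75 — 90 left.
Affiliate takes 35 to reach its cap of 35 — 55 left.
Only 55 left; Outdoor takes them to reach 55.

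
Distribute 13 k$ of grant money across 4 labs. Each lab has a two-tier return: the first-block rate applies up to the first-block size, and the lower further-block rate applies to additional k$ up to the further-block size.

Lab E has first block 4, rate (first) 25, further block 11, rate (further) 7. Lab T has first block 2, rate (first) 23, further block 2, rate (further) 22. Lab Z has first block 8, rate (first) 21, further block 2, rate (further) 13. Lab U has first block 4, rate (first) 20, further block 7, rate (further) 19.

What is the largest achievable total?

295

Treat each block as its own option and order by rate: Lab E/first 25 > Lab T/first 23 > Lab T/second 22 > Lab Z/first 21 > Lab U/first 20 > Lab U/second 19 > Lab Z/second 13 > Lab E/second 7.
Lab E/first (25): +4 → 9 left.
Lab T/first (23): +2 → 7 left.
Fill Lab T second block (2 at 22) → 5 left.
5 remain; put them into Lab Z first at 21.
Total = 25×4 + 23×2 + 22×2 + 21×5 = 295.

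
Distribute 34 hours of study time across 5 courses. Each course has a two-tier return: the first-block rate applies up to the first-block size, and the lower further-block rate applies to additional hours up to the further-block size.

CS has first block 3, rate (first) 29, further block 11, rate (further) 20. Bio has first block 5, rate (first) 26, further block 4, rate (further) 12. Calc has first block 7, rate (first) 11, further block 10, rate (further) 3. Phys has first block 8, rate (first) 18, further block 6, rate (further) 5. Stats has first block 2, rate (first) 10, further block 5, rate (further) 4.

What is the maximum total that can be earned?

Rank every tier by rate: CS/T1 29 > Bio/T1 26 > CS/T2 20 > Phys/T1 18 > Bio/T2 12 > Calc/T1 11 > Stats/T1 10 > Phys/T2 5 > Stats/T2 4 > Calc/T2 3.
CS T1 at 29: fill all 3 → 31 left.
Bio T1 at 26: fill all 5 → 26 left.
CS/T2 (20): +11 → 15 left.
Fill Phys T1 block (8 at 18) → 7 left.
Bio T2 at 12: fill all 4 → 3 left.
3 remain; put them into Calc T1 at 11.
Total = 29×3 + 26×5 + 20×11 + 18×8 + 12×4 + 11×3 = 662.

662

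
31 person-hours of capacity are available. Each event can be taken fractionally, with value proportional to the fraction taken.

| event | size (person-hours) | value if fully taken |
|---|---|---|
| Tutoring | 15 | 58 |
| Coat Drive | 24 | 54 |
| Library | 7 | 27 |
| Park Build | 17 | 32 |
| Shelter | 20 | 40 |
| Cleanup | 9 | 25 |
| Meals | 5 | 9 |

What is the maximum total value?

110

Rank by value-to-size ratio: Tutoring 58/15≈3.87, Library 27/7≈3.86, Cleanup 25/9≈2.78, Coat Drive 54/24≈2.25, Shelter 40/20≈2, Park Build 32/17≈1.88, Meals 9/5≈1.8.
Take all of Tutoring (15 person-hours, value 58) — 16 person-hours left.
All 7 person-hours of Library fit (value 27) — 9 remain.
All 9 person-hours of Cleanup fit (value 25) — 0 remain.
Total value = 110.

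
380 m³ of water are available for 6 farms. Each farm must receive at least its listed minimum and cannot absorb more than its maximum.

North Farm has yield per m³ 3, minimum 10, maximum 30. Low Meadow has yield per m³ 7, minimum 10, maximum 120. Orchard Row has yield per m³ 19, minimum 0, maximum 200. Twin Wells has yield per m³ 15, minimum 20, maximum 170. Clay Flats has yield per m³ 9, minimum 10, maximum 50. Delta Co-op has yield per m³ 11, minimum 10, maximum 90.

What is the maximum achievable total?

Meeting every minimum uses 10+10+0+20+10+10 = 60 m³, leaving 320.
Rank by yield per m³: Orchard Row 19 > Twin Wells 15 > Delta Co-op 11 > Clay Flats 9 > Low Meadow 7 > North Farm 3.
Give Orchard Row 200 more to hit its cap of 200 ; 120 left.
Only 120 left; Twin Wells takes them to reach 140.
Total = 3×10 + 7×10 + 19×200 + 15×140 + 9×10 + 11×10 = 6200.

6200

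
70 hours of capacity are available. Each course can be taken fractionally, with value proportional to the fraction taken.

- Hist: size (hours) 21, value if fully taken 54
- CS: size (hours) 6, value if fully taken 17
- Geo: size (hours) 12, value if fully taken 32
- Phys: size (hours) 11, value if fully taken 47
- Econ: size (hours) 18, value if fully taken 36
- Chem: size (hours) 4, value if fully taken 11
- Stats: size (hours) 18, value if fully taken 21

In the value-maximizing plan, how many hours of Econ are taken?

16

Best value per unit of size first: Phys 47/11≈4.27, CS 17/6≈2.83, Chem 11/4≈2.75, Geo 32/12≈2.67, Hist 54/21≈2.57, Econ 36/18≈2, Stats 21/18≈1.17.
All 11 hours of Phys fit (value 47) — 59 remain.
Take all of CS (6 hours, value 17) — 53 hours left.
Take all of Chem (4 hours, value 11) — 49 hours left.
Take all of Geo (12 hours, value 32) — 37 hours left.
All 21 hours of Hist fit (value 54) — 16 remain.
16 hours left: a 16/18 share of Econ gives 36×16/18 = 32.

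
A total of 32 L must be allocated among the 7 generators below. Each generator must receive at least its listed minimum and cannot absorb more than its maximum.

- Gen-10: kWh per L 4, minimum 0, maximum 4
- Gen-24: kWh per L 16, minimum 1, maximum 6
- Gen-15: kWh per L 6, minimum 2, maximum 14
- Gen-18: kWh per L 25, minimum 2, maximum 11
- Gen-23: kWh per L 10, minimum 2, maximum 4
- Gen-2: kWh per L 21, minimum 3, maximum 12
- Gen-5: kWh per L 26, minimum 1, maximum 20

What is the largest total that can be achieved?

731

Meeting every minimum uses 0+1+2+2+2+3+1 = 11 L, leaving 21.
Highest kWh per L first: Gen-5 26 > Gen-18 25 > Gen-2 21 > Gen-24 16 > Gen-23 10 > Gen-15 6 > Gen-10 4.
Give Gen-5 19 more to hit its cap of 20 — 2 left.
Only 2 left; Gen-18 takes them to reach 4.
Total = 16×1 + 6×2 + 25×4 + 10×2 + 21×3 + 26×20 = 731.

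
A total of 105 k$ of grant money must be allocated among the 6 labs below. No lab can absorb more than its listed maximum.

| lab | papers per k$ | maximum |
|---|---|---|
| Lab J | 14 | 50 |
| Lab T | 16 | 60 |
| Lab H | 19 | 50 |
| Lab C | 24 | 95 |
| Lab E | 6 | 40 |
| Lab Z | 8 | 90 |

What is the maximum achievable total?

Order the labs by papers per k$: Lab C 24 > Lab H 19 > Lab T 16 > Lab J 14 > Lab Z 8 > Lab E 6.
Lab C takes 95 to reach its cap of 95 — 10 left.
Only 10 left; Lab H takes them to reach 10.
Total = 19×10 + 24×95 = 2470.

2470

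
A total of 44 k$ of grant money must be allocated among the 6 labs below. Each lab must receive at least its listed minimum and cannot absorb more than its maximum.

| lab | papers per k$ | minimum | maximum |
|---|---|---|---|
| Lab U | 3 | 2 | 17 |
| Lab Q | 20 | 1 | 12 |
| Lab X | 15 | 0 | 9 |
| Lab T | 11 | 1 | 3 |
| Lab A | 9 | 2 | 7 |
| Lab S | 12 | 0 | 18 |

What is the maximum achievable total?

Meeting every minimum uses 2+1+0+1+2+0 = 6 k$, leaving 38.
Rank by papers per k$: Lab Q 20 > Lab X 15 > Lab S 12 > Lab T 11 > Lab A 9 > Lab U 3.
Lab Q: +11 to 12 (cap) — 27 left.
Give Lab X 9 more to hit its cap of 9 — 18 left.
Lab S takes 18 more to reach its cap of 18 — 0 left.
Total = 3×2 + 20×12 + 15×9 + 11×1 + 9×2 + 12×18 = 626.

626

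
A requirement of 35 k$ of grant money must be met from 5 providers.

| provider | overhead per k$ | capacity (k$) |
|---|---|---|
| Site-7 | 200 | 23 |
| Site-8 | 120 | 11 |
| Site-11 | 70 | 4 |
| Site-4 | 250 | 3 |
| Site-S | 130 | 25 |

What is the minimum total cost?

Cheapest first:
Site-11 at 70: take all 4 k$ → 31 still needed.
Take 11 from Site-8 at 120 → need 20 more.
Site-S at 130: take 20 of its 25 → requirement met.
Site-7, Site-4: unused.
Cost = 4×70 + 11×120 + 20×130 = 4200.

4200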